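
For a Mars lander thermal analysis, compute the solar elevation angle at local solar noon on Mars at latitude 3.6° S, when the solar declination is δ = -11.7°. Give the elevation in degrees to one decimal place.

At local noon the hour angle is zero, so the zenith angle equals |φ − δ| = |-3.6° − (-11.700°)| = 8.100°.
Elevation = 90° − 8.100° = 81.9°.

81.9°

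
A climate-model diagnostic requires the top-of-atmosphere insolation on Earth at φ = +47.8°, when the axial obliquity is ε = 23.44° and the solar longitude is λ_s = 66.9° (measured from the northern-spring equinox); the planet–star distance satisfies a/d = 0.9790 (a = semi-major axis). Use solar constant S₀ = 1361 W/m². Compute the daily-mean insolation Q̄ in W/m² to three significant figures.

Q̄ ≈ 461 W/m²

Solar declination: sin δ = sin ε · sin λ_s = sin 23.44° × sin 66.9° = 0.36589, so δ = +21.463°.
cos H₀ = −tan(+47.8°) tan(+21.463°) = -0.4336, H₀ = 2.0193 rad.
Bracket: H₀ sin φ sin δ + cos φ cos δ sin H₀ = 2.0193×0.74080×0.36589 + 0.67172×0.93066×0.90111 = 0.547334 + 0.563323 = 1.110657.
Inverse-square distance factor (a/d)² = 0.9790² = 0.958441.
Q̄ = (S₀/π) × 0.958441 × [bracket] = (1361/π) × 0.958441 × 1.110657 = 461.2 W/m².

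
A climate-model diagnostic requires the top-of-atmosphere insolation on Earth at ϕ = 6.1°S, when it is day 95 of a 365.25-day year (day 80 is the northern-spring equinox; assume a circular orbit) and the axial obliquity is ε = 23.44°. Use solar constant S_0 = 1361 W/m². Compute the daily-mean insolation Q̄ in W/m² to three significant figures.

Q̄ ≈ 421 W/m²

Solar longitude: L_s = 360° × (95 − 80)/365.25 = 14.784°.
sin δ = sin 23.44° × sin 14.784° = 0.10151, so δ = +5.826°.
cos h₀ = −tan(-6.1°) tan(+5.826°) = 0.0109, h₀ = 1.5599 rad.
Bracket: h₀ sin ϕ sin δ + cos ϕ cos δ sin h₀ = 1.5599×-0.10626×0.10151 + 0.99434×0.99483×0.99994 = -0.016826 + 0.989140 = 0.972314.
Q̄ = (S_0/π) × [bracket] = (1361/π) × 0.972314 = 421.2 W/m².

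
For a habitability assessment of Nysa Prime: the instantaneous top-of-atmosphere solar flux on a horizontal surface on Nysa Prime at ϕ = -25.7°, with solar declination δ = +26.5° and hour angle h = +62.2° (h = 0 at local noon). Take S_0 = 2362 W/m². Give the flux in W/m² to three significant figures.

cos θ_z = sin ϕ sin δ + cos ϕ cos δ cos h = -0.193498 + 0.376096 = 0.182598.
Flux = S_0 · cos θ_z = 2362 × 0.182598 = 431.3 W/m².

431 W/m²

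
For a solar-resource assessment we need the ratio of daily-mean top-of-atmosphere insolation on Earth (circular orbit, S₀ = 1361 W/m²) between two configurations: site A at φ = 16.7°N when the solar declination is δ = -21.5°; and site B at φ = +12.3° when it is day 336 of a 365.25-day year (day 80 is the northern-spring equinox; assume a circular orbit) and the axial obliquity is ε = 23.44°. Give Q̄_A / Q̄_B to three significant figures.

— Configuration A (φ=+16.7°):
cos H₀ = −tan(+16.7°) tan(-21.500°) = 0.1182, H₀ = 1.4523 rad.
Bracket: H₀ sin φ sin δ + cos φ cos δ sin H₀ = 1.4523×0.28736×-0.36650 + 0.95782×0.93042×0.99299 = -0.152953 + 0.884928 = 0.731975.
Q̄ = (S₀/π) × [bracket] = (1361/π) × 0.731975 = 317.11 W/m².
— Configuration B (φ=+12.3°):
Solar longitude: λ_s = 360° × (336 − 80)/365.25 = 252.320°.
sin δ = sin 23.44° × sin 252.320° = -0.37900, so δ = -22.272°.
cos H₀ = −tan(+12.3°) tan(-22.272°) = 0.0893, H₀ = 1.4814 rad.
Bracket: H₀ sin φ sin δ + cos φ cos δ sin H₀ = 1.4814×0.21303×-0.37900 + 0.97705×0.92540×0.99601 = -0.119606 + 0.900554 = 0.780948.
Q̄ = (S₀/π) × [bracket] = (1361/π) × 0.780948 = 338.32 W/m².
Ratio Q̄_A / Q̄_B = 317.11 / 338.32 = 0.9373.

Q̄_A / Q̄_B ≈ 0.937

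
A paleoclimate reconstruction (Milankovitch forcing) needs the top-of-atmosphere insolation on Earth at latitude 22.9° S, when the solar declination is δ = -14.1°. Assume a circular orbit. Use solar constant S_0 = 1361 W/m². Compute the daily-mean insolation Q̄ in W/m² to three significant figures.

cos h₀ = −tan(-22.9°) tan(-14.100°) = -0.1061, h₀ = 1.6771 rad.
Bracket: h₀ sin ϕ sin δ + cos ϕ cos δ sin h₀ = 1.6771×-0.38912×-0.24362 + 0.92119×0.96987×0.99436 = 0.158985 + 0.888396 = 1.047381.
Q̄ = (S_0/π) × [bracket] = (1361/π) × 1.047381 = 453.7 W/m².

Q̄ ≈ 454 W/m²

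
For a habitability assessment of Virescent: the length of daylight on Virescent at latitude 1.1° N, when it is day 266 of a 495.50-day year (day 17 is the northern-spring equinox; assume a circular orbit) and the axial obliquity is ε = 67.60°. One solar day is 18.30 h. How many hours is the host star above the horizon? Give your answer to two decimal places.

Solar longitude: L_s = 360° × (266 − 17)/495.50 = 180.908°.
sin δ = sin 67.60° × sin 180.908° = -0.01465, so δ = -0.840°.
cos h₀ = −tan ϕ · tan δ = −tan(+1.1°) × tan(-0.840°) = 0.0003, so h₀ = 1.5705 rad = 89.98°.
Daylight = 2h₀/(2π) × 18.30 h = (1.5705/π) × 18.30 = 9.15 h.

9.15 h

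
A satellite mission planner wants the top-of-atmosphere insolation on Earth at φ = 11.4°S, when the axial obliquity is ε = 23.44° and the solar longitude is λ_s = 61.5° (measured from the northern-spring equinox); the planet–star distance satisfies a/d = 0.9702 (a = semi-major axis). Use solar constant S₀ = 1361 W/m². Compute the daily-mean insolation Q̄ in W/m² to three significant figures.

Q̄ ≈ 331 W/m²

Solar declination: sin δ = sin ε · sin λ_s = sin 23.44° × sin 61.5° = 0.34958, so δ = +20.462°.
cos H₀ = −tan(-11.4°) tan(+20.462°) = 0.0752, H₀ = 1.4955 rad.
Bracket: H₀ sin φ sin δ + cos φ cos δ sin H₀ = 1.4955×-0.19766×0.34958 + 0.98027×0.93691×0.99717 = -0.103336 + 0.915826 = 0.812490.
Inverse-square distance factor (a/d)² = 0.9702² = 0.941288.
Q̄ = (S₀/π) × 0.941288 × [bracket] = (1361/π) × 0.941288 × 0.812490 = 331.3 W/m².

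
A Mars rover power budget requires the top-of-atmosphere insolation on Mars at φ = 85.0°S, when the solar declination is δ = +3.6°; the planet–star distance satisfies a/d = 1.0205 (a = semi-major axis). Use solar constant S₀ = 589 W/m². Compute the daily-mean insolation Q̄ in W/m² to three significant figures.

Q̄ ≈ 2.42 W/m²

cos H₀ = −tan(-85.0°) tan(+3.600°) = 0.7191, H₀ = 0.7683 rad.
Bracket: H₀ sin φ sin δ + cos φ cos δ sin H₀ = 0.7683×-0.99619×0.06279 + 0.08716×0.99803×0.69489 = -0.048058 + 0.060447 = 0.012389.
Inverse-square distance factor (a/d)² = 1.0205² = 1.041420.
Q̄ = (S₀/π) × 1.041420 × [bracket] = (589/π) × 1.041420 × 0.012389 = 2.419 W/m².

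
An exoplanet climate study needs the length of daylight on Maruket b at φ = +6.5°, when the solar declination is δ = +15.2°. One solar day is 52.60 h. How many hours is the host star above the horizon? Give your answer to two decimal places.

cos H₀ = −tan φ · tan δ = −tan(+6.5°) × tan(+15.200°) = -0.0310, so H₀ = 1.6018 rad = 91.77°.
Daylight = 2H₀/(2π) × 52.60 h = (1.6018/π) × 52.60 = 26.82 h.

26.82 h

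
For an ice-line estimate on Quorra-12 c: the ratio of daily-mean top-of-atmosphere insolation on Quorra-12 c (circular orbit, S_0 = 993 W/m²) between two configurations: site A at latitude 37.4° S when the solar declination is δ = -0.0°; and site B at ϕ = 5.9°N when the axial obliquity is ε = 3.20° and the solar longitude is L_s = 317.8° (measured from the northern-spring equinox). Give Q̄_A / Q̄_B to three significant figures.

— Configuration A (ϕ=-37.4°):
cos h₀ = −tan(-37.4°) tan(-0.000°) = -0.0000, h₀ = 1.5708 rad.
Bracket: h₀ sin ϕ sin δ + cos ϕ cos δ sin h₀ = 1.5708×-0.60738×-0.00000 + 0.79441×1.00000×1.00000 = 0.000000 + 0.794410 = 0.794410.
Q̄ = (S_0/π) × [bracket] = (993/π) × 0.794410 = 251.10 W/m².
— Configuration B (ϕ=+5.9°):
Solar declination: sin δ = sin ε · sin L_s = sin 3.20° × sin 317.8° = -0.03750, so δ = -2.149°.
cos h₀ = −tan(+5.9°) tan(-2.149°) = 0.0039, h₀ = 1.5669 rad.
Bracket: h₀ sin ϕ sin δ + cos ϕ cos δ sin h₀ = 1.5669×0.10279×-0.03750 + 0.99470×0.99930×0.99999 = -0.006040 + 0.993994 = 0.987954.
Q̄ = (S_0/π) × [bracket] = (993/π) × 0.987954 = 312.27 W/m².
Ratio Q̄_A / Q̄_B = 251.10 / 312.27 = 0.8041.

Q̄_A / Q̄_B ≈ 0.804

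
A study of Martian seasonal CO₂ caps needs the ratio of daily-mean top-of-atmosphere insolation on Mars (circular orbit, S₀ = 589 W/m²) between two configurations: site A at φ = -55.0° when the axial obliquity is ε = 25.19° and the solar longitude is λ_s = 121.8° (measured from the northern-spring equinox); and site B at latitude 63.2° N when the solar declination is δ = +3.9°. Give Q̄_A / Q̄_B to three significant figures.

Q̄_A / Q̄_B ≈ 0.280

— Configuration A (φ=-55.0°):
Solar declination: sin δ = sin ε · sin λ_s = sin 25.19° × sin 121.8° = 0.36173, so δ = +21.207°.
cos H₀ = −tan(-55.0°) tan(+21.207°) = 0.5541, H₀ = 0.9835 rad.
Bracket: H₀ sin φ sin δ + cos φ cos δ sin H₀ = 0.9835×-0.81915×0.36173 + 0.57358×0.93228×0.83243 = -0.291422 + 0.445131 = 0.153709.
Q̄ = (S₀/π) × [bracket] = (589/π) × 0.153709 = 28.818 W/m².
— Configuration B (φ=+63.2°):
cos H₀ = −tan(+63.2°) tan(+3.900°) = -0.1350, H₀ = 1.7062 rad.
Bracket: H₀ sin φ sin δ + cos φ cos δ sin H₀ = 1.7062×0.89259×0.06802 + 0.45088×0.99768×0.99085 = 0.103590 + 0.445718 = 0.549308.
Q̄ = (S₀/π) × [bracket] = (589/π) × 0.549308 = 102.99 W/m².
Ratio Q̄_A / Q̄_B = 28.818 / 102.99 = 0.2798.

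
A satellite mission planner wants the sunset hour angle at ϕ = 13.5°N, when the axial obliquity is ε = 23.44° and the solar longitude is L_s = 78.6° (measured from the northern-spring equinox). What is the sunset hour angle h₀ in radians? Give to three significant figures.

h₀ = 1.67 rad

Solar declination: sin δ = sin ε · sin L_s = sin 23.44° × sin 78.6° = 0.38994, so δ = +22.951°.
cos h₀ = −tan ϕ · tan δ = −tan(+13.5°) × tan(+22.951°) = -0.1017, so h₀ = 1.6726 rad = 95.84°.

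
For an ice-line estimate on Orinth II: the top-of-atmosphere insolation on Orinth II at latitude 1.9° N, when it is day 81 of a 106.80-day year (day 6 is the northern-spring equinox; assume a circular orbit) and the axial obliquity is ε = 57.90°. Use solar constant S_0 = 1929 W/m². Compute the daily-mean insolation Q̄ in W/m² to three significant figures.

Solar longitude: L_s = 360° × (81 − 6)/106.80 = 252.809°.
sin δ = sin 57.90° × sin 252.809° = -0.80928, so δ = -54.025°.
cos h₀ = −tan(+1.9°) tan(-54.025°) = 0.0457, h₀ = 1.5251 rad.
Bracket: h₀ sin ϕ sin δ + cos ϕ cos δ sin h₀ = 1.5251×0.03316×-0.80928 + 0.99945×0.58743×0.99896 = -0.040927 + 0.586496 = 0.545569.
Q̄ = (S_0/π) × [bracket] = (1929/π) × 0.545569 = 335.0 W/m².

Q̄ ≈ 335 W/m²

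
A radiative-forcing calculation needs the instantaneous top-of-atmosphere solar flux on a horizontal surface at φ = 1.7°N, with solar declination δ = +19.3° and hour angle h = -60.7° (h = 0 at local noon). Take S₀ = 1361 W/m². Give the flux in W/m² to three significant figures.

cos θ_z = sin φ sin δ + cos φ cos δ cos h = 0.009805 + 0.461676 = 0.471481.
Flux = S₀ · cos θ_z = 1361 × 0.471481 = 641.7 W/m².

642 W/m²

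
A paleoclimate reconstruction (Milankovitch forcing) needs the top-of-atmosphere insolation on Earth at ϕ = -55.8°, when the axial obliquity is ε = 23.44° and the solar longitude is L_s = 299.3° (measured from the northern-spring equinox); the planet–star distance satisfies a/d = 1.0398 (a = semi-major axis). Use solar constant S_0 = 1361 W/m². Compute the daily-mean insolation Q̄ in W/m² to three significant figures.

Q̄ ≈ 496 W/m²

Solar declination: sin δ = sin ε · sin L_s = sin 23.44° × sin 299.3° = -0.34690, so δ = -20.298°.
cos h₀ = −tan(-55.8°) tan(-20.298°) = -0.5442, h₀ = 2.1463 rad.
Bracket: h₀ sin ϕ sin δ + cos ϕ cos δ sin h₀ = 2.1463×-0.82708×-0.34690 + 0.56208×0.93790×0.83893 = 0.615804 + 0.442263 = 1.058067.
Inverse-square distance factor (a/d)² = 1.0398² = 1.081184.
Q̄ = (S_0/π) × 1.081184 × [bracket] = (1361/π) × 1.081184 × 1.058067 = 495.6 W/m².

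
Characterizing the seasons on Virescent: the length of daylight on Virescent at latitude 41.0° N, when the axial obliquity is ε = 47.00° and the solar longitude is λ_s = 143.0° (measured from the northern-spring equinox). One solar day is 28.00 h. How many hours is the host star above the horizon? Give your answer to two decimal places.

Solar declination: sin δ = sin ε · sin λ_s = sin 47.00° × sin 143.0° = 0.44014, so δ = +26.113°.
cos H₀ = −tan φ · tan δ = −tan(+41.0°) × tan(+26.113°) = -0.4261, so H₀ = 2.0110 rad = 115.22°.
Daylight = 2H₀/(2π) × 28.00 h = (2.0110/π) × 28.00 = 17.92 h.

17.92 h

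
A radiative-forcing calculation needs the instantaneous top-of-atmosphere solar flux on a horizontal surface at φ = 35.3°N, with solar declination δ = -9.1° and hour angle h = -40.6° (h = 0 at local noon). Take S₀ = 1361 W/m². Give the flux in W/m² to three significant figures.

708 W/m²

cos θ_z = sin φ sin δ + cos φ cos δ cos h = -0.091393 + 0.611871 = 0.520478.
Flux = S₀ · cos θ_z = 1361 × 0.520478 = 708.4 W/m².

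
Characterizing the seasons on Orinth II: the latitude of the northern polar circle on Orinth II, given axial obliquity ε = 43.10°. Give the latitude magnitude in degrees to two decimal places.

The polar circle is the lowest latitude that experiences at least one full rotation of continuous daylight at the northern-summer solstice; it lies at |ϕ| = 90° − ε = 90° − 43.10° = 46.90°.

46.90°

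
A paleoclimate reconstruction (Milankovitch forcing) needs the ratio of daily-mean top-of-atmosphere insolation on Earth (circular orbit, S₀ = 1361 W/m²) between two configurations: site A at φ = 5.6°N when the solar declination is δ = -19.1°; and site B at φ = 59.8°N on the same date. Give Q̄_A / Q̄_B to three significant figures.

— Configuration A (φ=+5.6°):
cos H₀ = −tan(+5.6°) tan(-19.100°) = 0.0340, H₀ = 1.5368 rad.
Bracket: H₀ sin φ sin δ + cos φ cos δ sin H₀ = 1.5368×0.09758×-0.32722 + 0.99523×0.94495×0.99942 = -0.049070 + 0.939897 = 0.890827.
Q̄ = (S₀/π) × [bracket] = (1361/π) × 0.890827 = 385.92 W/m².
— Configuration B (φ=+59.8°):
cos H₀ = −tan(+59.8°) tan(-19.100°) = 0.5950, H₀ = 0.9336 rad.
Bracket: H₀ sin φ sin δ + cos φ cos δ sin H₀ = 0.9336×0.86427×-0.32722 + 0.50302×0.94495×0.80375 = -0.264028 + 0.382045 = 0.118017.
Q̄ = (S₀/π) × [bracket] = (1361/π) × 0.118017 = 51.127 W/m².
Ratio Q̄_A / Q̄_B = 385.92 / 51.127 = 7.548.

Q̄_A / Q̄_B ≈ 7.55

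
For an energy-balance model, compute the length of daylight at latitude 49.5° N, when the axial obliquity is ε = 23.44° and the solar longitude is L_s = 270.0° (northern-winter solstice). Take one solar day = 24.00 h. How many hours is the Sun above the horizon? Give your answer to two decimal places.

Solar declination: sin δ = sin ε · sin L_s = sin 23.44° × sin 270.0° = -0.39779, so δ = -23.440°.
cos h₀ = −tan ϕ · tan δ = −tan(+49.5°) × tan(-23.440°) = 0.5076, so h₀ = 1.0383 rad = 59.49°.
Daylight = 2h₀/(2π) × 24.00 h = (1.0383/π) × 24.00 = 7.93 h.

7.93 h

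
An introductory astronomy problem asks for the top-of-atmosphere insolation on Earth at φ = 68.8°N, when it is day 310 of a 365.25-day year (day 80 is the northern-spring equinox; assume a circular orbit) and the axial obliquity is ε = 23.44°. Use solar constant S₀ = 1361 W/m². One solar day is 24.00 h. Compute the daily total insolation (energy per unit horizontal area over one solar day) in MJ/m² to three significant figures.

Solar longitude: λ_s = 360° × (310 − 80)/365.25 = 226.694°.
sin δ = sin 23.44° × sin 226.694° = -0.28947, so δ = -16.826°.
cos H₀ = −tan(+68.8°) tan(-16.826°) = 0.7797, H₀ = 0.6766 rad.
Bracket: H₀ sin φ sin δ + cos φ cos δ sin H₀ = 0.6766×0.93232×-0.28947 + 0.36162×0.95719×0.62618 = -0.182600 + 0.216745 = 0.034145.
Q̄ = (S₀/π) × [bracket] = (1361/π) × 0.034145 = 14.792 W/m².
Daily total = Q̄ × 24.00 h × 3600 s/h = 14.792 × 24.00 × 3600 / 10⁶ = 1.278 MJ/m².

1.28 MJ/m²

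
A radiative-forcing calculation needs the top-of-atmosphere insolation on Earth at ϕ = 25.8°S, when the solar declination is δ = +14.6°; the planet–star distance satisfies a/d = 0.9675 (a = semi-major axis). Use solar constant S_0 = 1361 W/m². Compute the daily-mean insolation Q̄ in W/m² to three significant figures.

cos h₀ = −tan(-25.8°) tan(+14.600°) = 0.1259, h₀ = 1.4445 rad.
Bracket: h₀ sin ϕ sin δ + cos ϕ cos δ sin h₀ = 1.4445×-0.43523×0.25207 + 0.90032×0.96771×0.99204 = -0.158474 + 0.864314 = 0.705840.
Inverse-square distance factor (a/d)² = 0.9675² = 0.936056.
Q̄ = (S_0/π) × 0.936056 × [bracket] = (1361/π) × 0.936056 × 0.705840 = 286.2 W/m².

Q̄ ≈ 286 W/m²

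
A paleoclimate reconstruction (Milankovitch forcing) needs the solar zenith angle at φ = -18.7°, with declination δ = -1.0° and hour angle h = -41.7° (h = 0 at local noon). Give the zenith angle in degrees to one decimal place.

cos θ_z = sin φ sin δ + cos φ cos δ cos h = 0.005595 + 0.707116 = 0.712711.
θ_z = arccos(0.712711) = 44.5°.

θ_z = 44.5°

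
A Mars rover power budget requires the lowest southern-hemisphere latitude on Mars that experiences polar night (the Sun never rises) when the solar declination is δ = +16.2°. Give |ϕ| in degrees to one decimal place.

|ϕ| = 73.8°

Polar night requires cos h₀ = −tan ϕ tan δ ≥ 1, i.e. tan ϕ tan δ ≤ −1.
The boundary is |tan ϕ| · |tan δ| = 1, so |ϕ| = 90° − |δ| = 90° − 16.2° = 73.8° in the southern hemisphere.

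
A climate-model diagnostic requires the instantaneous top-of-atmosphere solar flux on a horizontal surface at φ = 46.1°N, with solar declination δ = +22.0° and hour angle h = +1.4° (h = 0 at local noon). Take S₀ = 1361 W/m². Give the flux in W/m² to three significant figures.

1.24e+03 W/m²

cos θ_z = sin φ sin δ + cos φ cos δ cos h = 0.269923 + 0.642719 = 0.912642.
Flux = S₀ · cos θ_z = 1361 × 0.912642 = 1242 W/m².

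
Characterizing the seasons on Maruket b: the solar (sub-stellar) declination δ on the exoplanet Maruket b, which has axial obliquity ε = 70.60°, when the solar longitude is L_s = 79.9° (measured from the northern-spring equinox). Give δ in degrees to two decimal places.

sin δ = sin ε · sin L_s = sin 70.60° × sin 79.9° = 0.928606.
δ = arcsin(0.928606) = +68.22°.

δ = +68.22°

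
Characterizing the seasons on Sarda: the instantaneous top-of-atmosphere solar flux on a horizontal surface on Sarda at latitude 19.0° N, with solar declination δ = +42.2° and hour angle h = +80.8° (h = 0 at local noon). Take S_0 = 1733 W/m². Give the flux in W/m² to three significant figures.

573 W/m²

cos θ_z = sin ϕ sin δ + cos ϕ cos δ cos h = 0.218691 + 0.111988 = 0.330679.
Flux = S_0 · cos θ_z = 1733 × 0.330679 = 573.1 W/m².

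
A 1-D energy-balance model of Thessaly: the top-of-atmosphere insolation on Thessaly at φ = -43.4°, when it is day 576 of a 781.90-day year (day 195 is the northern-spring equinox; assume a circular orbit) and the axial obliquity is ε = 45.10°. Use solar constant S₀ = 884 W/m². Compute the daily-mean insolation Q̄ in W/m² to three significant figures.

Q̄ ≈ 187 W/m²

Solar longitude: λ_s = 360° × (576 − 195)/781.90 = 175.419°.
sin δ = sin 45.10° × sin 175.419° = 0.05658, so δ = +3.243°.
cos H₀ = −tan(-43.4°) tan(+3.243°) = 0.0536, H₀ = 1.5172 rad.
Bracket: H₀ sin φ sin δ + cos φ cos δ sin H₀ = 1.5172×-0.68709×0.05658 + 0.72657×0.99840×0.99856 = -0.058982 + 0.724363 = 0.665381.
Q̄ = (S₀/π) × [bracket] = (884/π) × 0.665381 = 187.2 W/m².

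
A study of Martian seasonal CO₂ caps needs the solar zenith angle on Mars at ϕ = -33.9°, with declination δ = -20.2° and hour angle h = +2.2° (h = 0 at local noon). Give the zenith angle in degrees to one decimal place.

θ_z = 13.8°

cos θ_z = sin ϕ sin δ + cos ϕ cos δ cos h = 0.192588 + 0.778387 = 0.970975.
θ_z = arccos(0.970975) = 13.8°.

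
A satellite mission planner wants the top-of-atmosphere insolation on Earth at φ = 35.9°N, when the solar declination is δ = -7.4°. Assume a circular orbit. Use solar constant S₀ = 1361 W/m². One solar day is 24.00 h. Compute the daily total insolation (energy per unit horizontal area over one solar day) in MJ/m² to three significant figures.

25.8 MJ/m²

cos H₀ = −tan(+35.9°) tan(-7.400°) = 0.0940, H₀ = 1.4766 rad.
Bracket: H₀ sin φ sin δ + cos φ cos δ sin H₀ = 1.4766×0.58637×-0.12880 + 0.81004×0.99167×0.99557 = -0.111519 + 0.799734 = 0.688215.
Q̄ = (S₀/π) × [bracket] = (1361/π) × 0.688215 = 298.15 W/m².
Daily total = Q̄ × 24.00 h × 3600 s/h = 298.15 × 24.00 × 3600 / 10⁶ = 25.76 MJ/m².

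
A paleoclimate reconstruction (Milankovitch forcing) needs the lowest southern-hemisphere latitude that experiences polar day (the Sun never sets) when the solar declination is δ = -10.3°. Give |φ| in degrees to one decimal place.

|φ| = 79.7°

Polar day requires cos H₀ = −tan φ tan δ ≤ −1, i.e. tan φ tan δ ≥ 1.
The boundary is |tan φ| · |tan δ| = 1, so |φ| = 90° − |δ| = 90° − 10.3° = 79.7° in the southern hemisphere.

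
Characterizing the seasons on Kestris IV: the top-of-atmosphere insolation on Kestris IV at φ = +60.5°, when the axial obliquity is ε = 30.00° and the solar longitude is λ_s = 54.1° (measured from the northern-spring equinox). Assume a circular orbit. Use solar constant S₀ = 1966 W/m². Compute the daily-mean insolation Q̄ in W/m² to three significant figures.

Q̄ ≈ 720 W/m²

Solar declination: sin δ = sin ε · sin λ_s = sin 30.00° × sin 54.1° = 0.40502, so δ = +23.892°.
cos H₀ = −tan(+60.5°) tan(+23.892°) = -0.7830, H₀ = 2.4702 rad.
Bracket: H₀ sin φ sin δ + cos φ cos δ sin H₀ = 2.4702×0.87036×0.40502 + 0.49242×0.91431×0.62206 = 0.870778 + 0.280067 = 1.150845.
Q̄ = (S₀/π) × [bracket] = (1966/π) × 1.150845 = 720.2 W/m².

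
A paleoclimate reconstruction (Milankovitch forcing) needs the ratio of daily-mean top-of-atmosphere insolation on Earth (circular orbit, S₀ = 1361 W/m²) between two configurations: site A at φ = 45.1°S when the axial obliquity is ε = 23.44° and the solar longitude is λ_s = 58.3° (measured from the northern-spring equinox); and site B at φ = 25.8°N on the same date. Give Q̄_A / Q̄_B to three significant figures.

— Configuration A (φ=-45.1°):
Solar declination: sin δ = sin ε · sin λ_s = sin 23.44° × sin 58.3° = 0.33844, so δ = +19.782°.
cos H₀ = −tan(-45.1°) tan(+19.782°) = 0.3609, H₀ = 1.2015 rad.
Bracket: H₀ sin φ sin δ + cos φ cos δ sin H₀ = 1.2015×-0.70834×0.33844 + 0.70587×0.94099×0.93259 = -0.288036 + 0.619442 = 0.331406.
Q̄ = (S₀/π) × [bracket] = (1361/π) × 0.331406 = 143.57 W/m².
— Configuration B (φ=+25.8°):
cos H₀ = −tan(+25.8°) tan(+19.782°) = -0.1739, H₀ = 1.7456 rad.
Bracket: H₀ sin φ sin δ + cos φ cos δ sin H₀ = 1.7456×0.43523×0.33844 + 0.90032×0.94099×0.98477 = 0.257126 + 0.834289 = 1.091415.
Q̄ = (S₀/π) × [bracket] = (1361/π) × 1.091415 = 472.82 W/m².
Ratio Q̄_A / Q̄_B = 143.57 / 472.82 = 0.3036.

Q̄_A / Q̄_B ≈ 0.304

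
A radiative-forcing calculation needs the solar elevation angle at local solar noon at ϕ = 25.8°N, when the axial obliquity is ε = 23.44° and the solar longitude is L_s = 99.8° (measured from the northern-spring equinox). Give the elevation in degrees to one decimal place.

Solar declination: sin δ = sin ε · sin L_s = sin 23.44° × sin 99.8° = 0.39198, so δ = +23.078°.
At local noon the hour angle is zero, so the zenith angle equals |ϕ − δ| = |+25.8° − (+23.078°)| = 2.722°.
Elevation = 90° − 2.722° = 87.3°.

87.3°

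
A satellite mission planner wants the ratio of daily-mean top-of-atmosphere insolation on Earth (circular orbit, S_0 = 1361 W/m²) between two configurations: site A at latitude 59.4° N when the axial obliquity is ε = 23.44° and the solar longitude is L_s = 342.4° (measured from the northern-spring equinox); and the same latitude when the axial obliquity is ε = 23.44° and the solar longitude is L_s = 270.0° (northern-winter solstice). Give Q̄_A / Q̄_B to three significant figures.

— Configuration A (ϕ=+59.4°):
Solar declination: sin δ = sin ε · sin L_s = sin 23.44° × sin 342.4° = -0.12028, so δ = -6.908°.
cos h₀ = −tan(+59.4°) tan(-6.908°) = 0.2049, h₀ = 1.3645 rad.
Bracket: h₀ sin ϕ sin δ + cos ϕ cos δ sin h₀ = 1.3645×0.86074×-0.12028 + 0.50904×0.99274×0.97879 = -0.141266 + 0.494626 = 0.353360.
Q̄ = (S_0/π) × [bracket] = (1361/π) × 0.353360 = 153.08 W/m².
— Configuration B (ϕ=+59.4°):
Solar declination: sin δ = sin ε · sin L_s = sin 23.44° × sin 270.0° = -0.39779, so δ = -23.440°.
cos h₀ = −tan(+59.4°) tan(-23.440°) = 0.7331, h₀ = 0.7479 rad.
Bracket: h₀ sin ϕ sin δ + cos ϕ cos δ sin h₀ = 0.7479×0.86074×-0.39779 + 0.50904×0.91748×0.68010 = -0.256076 + 0.317630 = 0.061554.
Q̄ = (S_0/π) × [bracket] = (1361/π) × 0.061554 = 26.666 W/m².
Ratio Q̄_A / Q̄_B = 153.08 / 26.666 = 5.741.

Q̄_A / Q̄_B ≈ 5.74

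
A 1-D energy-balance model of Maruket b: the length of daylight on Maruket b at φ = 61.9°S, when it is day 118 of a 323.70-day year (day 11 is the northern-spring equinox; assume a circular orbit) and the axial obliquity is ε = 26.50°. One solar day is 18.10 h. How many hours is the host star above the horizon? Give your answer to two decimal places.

Solar longitude: λ_s = 360° × (118 − 11)/323.70 = 118.999°.
sin δ = sin 26.50° × sin 118.999° = 0.39026, so δ = +22.970°.
cos H₀ = −tan φ · tan δ = −tan(-61.9°) × tan(+22.970°) = 0.7938, so H₀ = 0.6537 rad = 37.45°.
Daylight = 2H₀/(2π) × 18.10 h = (0.6537/π) × 18.10 = 3.77 h.

3.77 h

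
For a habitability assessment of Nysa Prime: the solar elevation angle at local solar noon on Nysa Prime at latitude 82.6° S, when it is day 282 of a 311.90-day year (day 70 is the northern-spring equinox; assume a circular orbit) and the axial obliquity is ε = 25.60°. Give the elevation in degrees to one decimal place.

Solar longitude: λ_s = 360° × (282 − 70)/311.90 = 244.694°.
sin δ = sin 25.60° × sin 244.694° = -0.39062, so δ = -22.993°.
At local noon the hour angle is zero, so the zenith angle equals |φ − δ| = |-82.6° − (-22.993°)| = 59.607°.
Elevation = 90° − 59.607° = 30.4°.

30.4°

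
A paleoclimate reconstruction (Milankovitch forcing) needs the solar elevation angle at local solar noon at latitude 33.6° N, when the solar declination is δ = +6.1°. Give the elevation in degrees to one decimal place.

62.5°

At local noon the hour angle is zero, so the zenith angle equals |ϕ − δ| = |+33.6° − (+6.100°)| = 27.500°.
Elevation = 90° − 27.500° = 62.5°.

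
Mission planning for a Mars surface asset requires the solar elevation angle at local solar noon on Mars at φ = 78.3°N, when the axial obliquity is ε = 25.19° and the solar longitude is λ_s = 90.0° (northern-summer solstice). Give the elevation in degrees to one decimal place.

36.9°

Solar declination: sin δ = sin ε · sin λ_s = sin 25.19° × sin 90.0° = 0.42562, so δ = +25.190°.
At local noon the hour angle is zero, so the zenith angle equals |φ − δ| = |+78.3° − (+25.190°)| = 53.110°.
Elevation = 90° − 53.110° = 36.9°.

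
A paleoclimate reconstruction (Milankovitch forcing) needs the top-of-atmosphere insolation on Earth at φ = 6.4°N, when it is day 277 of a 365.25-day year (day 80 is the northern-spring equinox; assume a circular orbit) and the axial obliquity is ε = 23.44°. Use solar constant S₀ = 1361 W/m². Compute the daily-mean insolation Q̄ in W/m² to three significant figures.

Solar longitude: λ_s = 360° × (277 − 80)/365.25 = 194.168°.
sin δ = sin 23.44° × sin 194.168° = -0.09737, so δ = -5.588°.
cos H₀ = −tan(+6.4°) tan(-5.588°) = 0.0110, H₀ = 1.5598 rad.
Bracket: H₀ sin φ sin δ + cos φ cos δ sin H₀ = 1.5598×0.11147×-0.09737 + 0.99377×0.99525×0.99994 = -0.016930 + 0.988990 = 0.972060.
Q̄ = (S₀/π) × [bracket] = (1361/π) × 0.972060 = 421.1 W/m².

Q̄ ≈ 421 W/m²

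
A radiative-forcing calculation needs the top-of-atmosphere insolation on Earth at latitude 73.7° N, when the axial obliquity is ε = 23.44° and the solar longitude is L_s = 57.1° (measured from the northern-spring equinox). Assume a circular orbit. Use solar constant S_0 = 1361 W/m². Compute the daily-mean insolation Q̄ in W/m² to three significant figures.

Solar declination: sin δ = sin ε · sin L_s = sin 23.44° × sin 57.1° = 0.33399, so δ = +19.511°.
cos h₀ = −tan(+73.7°) tan(+19.511°) = -1.2117 ≤ −1 ⇒ polar day, h₀ = π.
Bracket: h₀ sin ϕ sin δ + cos ϕ cos δ sin h₀ = 3.1416×0.95981×0.33399 + 0.28067×0.94258×0.00000 = 1.007093 + 0.000000 = 1.007093.
Q̄ = (S_0/π) × [bracket] = (1361/π) × 1.007093 = 436.3 W/m².

Q̄ ≈ 436 W/m²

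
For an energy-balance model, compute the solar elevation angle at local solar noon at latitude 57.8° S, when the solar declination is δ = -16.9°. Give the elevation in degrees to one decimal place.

49.1°

At local noon the hour angle is zero, so the zenith angle equals |ϕ − δ| = |-57.8° − (-16.900°)| = 40.900°.
Elevation = 90° − 40.900° = 49.1°.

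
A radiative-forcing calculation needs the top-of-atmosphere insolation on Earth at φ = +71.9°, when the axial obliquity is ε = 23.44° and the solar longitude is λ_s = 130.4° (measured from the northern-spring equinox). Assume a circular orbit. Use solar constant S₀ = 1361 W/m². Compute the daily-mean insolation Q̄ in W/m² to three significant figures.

Q̄ ≈ 392 W/m²

Solar declination: sin δ = sin ε · sin λ_s = sin 23.44° × sin 130.4° = 0.30293, so δ = +17.634°.
cos H₀ = −tan(+71.9°) tan(+17.634°) = -0.9725, H₀ = 2.9066 rad.
Bracket: H₀ sin φ sin δ + cos φ cos δ sin H₀ = 2.9066×0.95052×0.30293 + 0.31068×0.95301×0.23284 = 0.836929 + 0.068940 = 0.905869.
Q̄ = (S₀/π) × [bracket] = (1361/π) × 0.905869 = 392.4 W/m².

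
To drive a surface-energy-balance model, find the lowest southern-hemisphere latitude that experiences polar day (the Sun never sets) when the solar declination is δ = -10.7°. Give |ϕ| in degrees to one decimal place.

Polar day requires cos h₀ = −tan ϕ tan δ ≤ −1, i.e. tan ϕ tan δ ≥ 1.
The boundary is |tan ϕ| · |tan δ| = 1, so |ϕ| = 90° − |δ| = 90° − 10.7° = 79.3° in the southern hemisphere.

|ϕ| = 79.3°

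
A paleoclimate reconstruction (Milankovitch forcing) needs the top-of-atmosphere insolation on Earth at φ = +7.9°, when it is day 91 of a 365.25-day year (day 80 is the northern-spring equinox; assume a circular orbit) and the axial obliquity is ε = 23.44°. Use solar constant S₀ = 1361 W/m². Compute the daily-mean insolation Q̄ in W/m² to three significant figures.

Q̄ ≈ 435 W/m²

Solar longitude: λ_s = 360° × (91 − 80)/365.25 = 10.842°.
sin δ = sin 23.44° × sin 10.842° = 0.07482, so δ = +4.291°.
cos H₀ = −tan(+7.9°) tan(+4.291°) = -0.0104, H₀ = 1.5812 rad.
Bracket: H₀ sin φ sin δ + cos φ cos δ sin H₀ = 1.5812×0.13744×0.07482 + 0.99051×0.99720×0.99995 = 0.016260 + 0.987687 = 1.003947.
Q̄ = (S₀/π) × [bracket] = (1361/π) × 1.003947 = 434.9 W/m².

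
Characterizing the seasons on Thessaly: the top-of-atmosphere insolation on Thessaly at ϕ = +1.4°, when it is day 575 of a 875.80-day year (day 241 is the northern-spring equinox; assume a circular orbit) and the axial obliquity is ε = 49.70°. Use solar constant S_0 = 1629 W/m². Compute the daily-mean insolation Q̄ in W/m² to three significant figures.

Q̄ ≈ 454 W/m²

Solar longitude: L_s = 360° × (575 − 241)/875.80 = 137.292°.
sin δ = sin 49.70° × sin 137.292° = 0.51729, so δ = +31.151°.
cos h₀ = −tan(+1.4°) tan(+31.151°) = -0.0148, h₀ = 1.5856 rad.
Bracket: h₀ sin ϕ sin δ + cos ϕ cos δ sin h₀ = 1.5856×0.02443×0.51729 + 0.99970×0.85581×0.99989 = 0.020038 + 0.855459 = 0.875497.
Q̄ = (S_0/π) × [bracket] = (1629/π) × 0.875497 = 454.0 W/m².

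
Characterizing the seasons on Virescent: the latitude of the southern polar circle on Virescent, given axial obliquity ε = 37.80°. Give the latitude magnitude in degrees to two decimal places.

52.20°

The polar circle is the lowest latitude that experiences at least one full rotation of continuous darkness at the northern-summer solstice; it lies at |ϕ| = 90° − ε = 90° − 37.80° = 52.20°.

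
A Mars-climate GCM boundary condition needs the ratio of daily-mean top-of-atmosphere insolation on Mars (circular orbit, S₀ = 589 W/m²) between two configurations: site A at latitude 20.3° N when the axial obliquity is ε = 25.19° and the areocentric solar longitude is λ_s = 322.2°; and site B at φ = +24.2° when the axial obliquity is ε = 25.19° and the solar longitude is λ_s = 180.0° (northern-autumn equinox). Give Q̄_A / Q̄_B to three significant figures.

— Configuration A (φ=+20.3°):
sin δ = sin 25.19° × sin 322.2° = -0.26087, so δ = -15.121°.
cos H₀ = −tan(+20.3°) tan(-15.121°) = 0.1000, H₀ = 1.4707 rad.
Bracket: H₀ sin φ sin δ + cos φ cos δ sin H₀ = 1.4707×0.34694×-0.26087 + 0.93789×0.96537×0.99499 = -0.133108 + 0.900875 = 0.767767.
Q̄ = (S₀/π) × [bracket] = (589/π) × 0.767767 = 143.94 W/m².
— Configuration B (φ=+24.2°):
Solar declination: sin δ = sin ε · sin λ_s = sin 25.19° × sin 180.0° = 0.00000, so δ = +0.000°.
cos H₀ = −tan(+24.2°) tan(+0.000°) = -0.0000, H₀ = 1.5708 rad.
Bracket: H₀ sin φ sin δ + cos φ cos δ sin H₀ = 1.5708×0.40992×0.00000 + 0.91212×1.00000×1.00000 = 0.000000 + 0.912120 = 0.912120.
Q̄ = (S₀/π) × [bracket] = (589/π) × 0.912120 = 171.01 W/m².
Ratio Q̄_A / Q̄_B = 143.94 / 171.01 = 0.8417.

Q̄_A / Q̄_B ≈ 0.842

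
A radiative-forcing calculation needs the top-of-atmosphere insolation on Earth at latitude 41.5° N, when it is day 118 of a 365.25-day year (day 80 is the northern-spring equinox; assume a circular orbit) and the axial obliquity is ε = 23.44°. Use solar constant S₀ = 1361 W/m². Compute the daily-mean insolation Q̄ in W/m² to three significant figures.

Q̄ ≈ 432 W/m²

Solar longitude: λ_s = 360° × (118 − 80)/365.25 = 37.454°.
sin δ = sin 23.44° × sin 37.454° = 0.24190, so δ = +13.999°.
cos H₀ = −tan(+41.5°) tan(+13.999°) = -0.2206, H₀ = 1.7932 rad.
Bracket: H₀ sin φ sin δ + cos φ cos δ sin H₀ = 1.7932×0.66262×0.24190 + 0.74896×0.97030×0.97537 = 0.287428 + 0.708817 = 0.996245.
Q̄ = (S₀/π) × [bracket] = (1361/π) × 0.996245 = 431.6 W/m².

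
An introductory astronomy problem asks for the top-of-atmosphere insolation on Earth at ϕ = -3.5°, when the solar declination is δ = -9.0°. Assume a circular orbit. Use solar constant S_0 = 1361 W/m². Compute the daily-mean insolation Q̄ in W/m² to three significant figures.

Q̄ ≈ 434 W/m²

cos h₀ = −tan(-3.5°) tan(-9.000°) = -0.0097, h₀ = 1.5805 rad.
Bracket: h₀ sin ϕ sin δ + cos ϕ cos δ sin h₀ = 1.5805×-0.06105×-0.15643 + 0.99813×0.98769×0.99995 = 0.015094 + 0.985794 = 1.000888.
Q̄ = (S_0/π) × [bracket] = (1361/π) × 1.000888 = 433.6 W/m².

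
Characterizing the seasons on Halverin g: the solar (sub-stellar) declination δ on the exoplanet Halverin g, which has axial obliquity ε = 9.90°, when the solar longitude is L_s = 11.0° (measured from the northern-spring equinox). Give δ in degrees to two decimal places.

δ = +1.88°

sin δ = sin ε · sin L_s = sin 9.90° × sin 11.0° = 0.032806.
δ = arcsin(0.032806) = +1.88°.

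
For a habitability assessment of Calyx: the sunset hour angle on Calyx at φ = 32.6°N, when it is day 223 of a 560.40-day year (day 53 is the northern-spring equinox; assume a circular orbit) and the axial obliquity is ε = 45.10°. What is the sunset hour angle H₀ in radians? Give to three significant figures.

Solar longitude: λ_s = 360° × (223 − 53)/560.40 = 109.208°.
sin δ = sin 45.10° × sin 109.208° = 0.66891, so δ = +41.983°.
cos H₀ = −tan φ · tan δ = −tan(+32.6°) × tan(+41.983°) = -0.5755, so H₀ = 2.1840 rad = 125.13°.

H₀ = 2.18 rad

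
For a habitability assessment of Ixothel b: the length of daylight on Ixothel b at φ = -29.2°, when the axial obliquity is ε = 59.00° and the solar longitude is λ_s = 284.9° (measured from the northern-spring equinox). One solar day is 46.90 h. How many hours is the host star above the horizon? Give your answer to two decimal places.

Solar declination: sin δ = sin ε · sin λ_s = sin 59.00° × sin 284.9° = -0.82835, so δ = -55.929°.
cos H₀ = −tan φ · tan δ = −tan(-29.2°) × tan(-55.929°) = -0.8264, so H₀ = 2.5434 rad = 145.73°.
Daylight = 2H₀/(2π) × 46.90 h = (2.5434/π) × 46.90 = 37.97 h.

37.97 h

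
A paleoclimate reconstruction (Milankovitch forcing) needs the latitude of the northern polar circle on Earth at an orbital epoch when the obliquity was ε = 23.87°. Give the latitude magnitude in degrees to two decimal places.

66.13°

The polar circle is the lowest latitude that experiences at least one full rotation of continuous daylight at the northern-summer solstice; it lies at |φ| = 90° − ε = 90° − 23.87° = 66.13°.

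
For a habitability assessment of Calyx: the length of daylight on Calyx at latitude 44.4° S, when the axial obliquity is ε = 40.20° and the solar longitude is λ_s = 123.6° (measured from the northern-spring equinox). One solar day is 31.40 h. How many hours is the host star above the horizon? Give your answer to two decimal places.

8.96 h

Solar declination: sin δ = sin ε · sin λ_s = sin 40.20° × sin 123.6° = 0.53762, so δ = +32.521°.
cos H₀ = −tan φ · tan δ = −tan(-44.4°) × tan(+32.521°) = 0.6244, so H₀ = 0.8965 rad = 51.36°.
Daylight = 2H₀/(2π) × 31.40 h = (0.8965/π) × 31.40 = 8.96 h.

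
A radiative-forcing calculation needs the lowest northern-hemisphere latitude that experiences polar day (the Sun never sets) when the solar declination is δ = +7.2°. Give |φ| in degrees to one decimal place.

Polar day requires cos H₀ = −tan φ tan δ ≤ −1, i.e. tan φ tan δ ≥ 1.
The boundary is |tan φ| · |tan δ| = 1, so |φ| = 90° − |δ| = 90° − 7.2° = 82.8° in the northern hemisphere.

|φ| = 82.8°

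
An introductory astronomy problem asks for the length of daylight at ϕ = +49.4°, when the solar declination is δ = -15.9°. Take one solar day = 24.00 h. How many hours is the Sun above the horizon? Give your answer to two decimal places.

cos h₀ = −tan ϕ · tan δ = −tan(+49.4°) × tan(-15.900°) = 0.3323, so h₀ = 1.2320 rad = 70.59°.
Daylight = 2h₀/(2π) × 24.00 h = (1.2320/π) × 24.00 = 9.41 h.

9.41 h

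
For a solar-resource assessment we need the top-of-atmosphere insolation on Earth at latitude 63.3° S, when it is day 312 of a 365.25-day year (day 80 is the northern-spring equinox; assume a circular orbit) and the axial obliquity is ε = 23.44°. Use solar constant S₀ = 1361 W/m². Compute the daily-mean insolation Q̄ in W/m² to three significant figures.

Q̄ ≈ 405 W/m²

Solar longitude: λ_s = 360° × (312 − 80)/365.25 = 228.665°.
sin δ = sin 23.44° × sin 228.665° = -0.29869, so δ = -17.379°.
cos H₀ = −tan(-63.3°) tan(-17.379°) = -0.6223, H₀ = 2.2424 rad.
Bracket: H₀ sin φ sin δ + cos φ cos δ sin H₀ = 2.2424×-0.89337×-0.29869 + 0.44932×0.95435×0.78280 = 0.598364 + 0.335671 = 0.934035.
Q̄ = (S₀/π) × [bracket] = (1361/π) × 0.934035 = 404.6 W/m².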